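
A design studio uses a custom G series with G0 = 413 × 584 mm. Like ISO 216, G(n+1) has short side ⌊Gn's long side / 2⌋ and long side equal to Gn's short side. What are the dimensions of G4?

103 × 146 mm

G1: ⌊584/2⌋ × 413 = 292 × 413 mm
G2: ⌊413/2⌋ × 292 = 206 × 292 mm
G3: ⌊292/2⌋ × 206 = 146 × 206 mm
G4: ⌊206/2⌋ × 146 = 103 × 146 mm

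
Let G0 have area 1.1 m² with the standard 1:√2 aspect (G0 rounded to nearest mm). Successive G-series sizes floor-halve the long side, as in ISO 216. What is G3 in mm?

311 × 441 mm

Let G0's short side be w mm. w · w√2 = 1.1 m² = 1,100,000 mm², so w ≈ 881.9 mm and w√2 ≈ 1247.3 mm → G0 = 882 × 1247 mm.
G1: ⌊1247/2⌋ × 882 = 623 × 882 mm
G2: ⌊882/2⌋ × 623 = 441 × 623 mm
G3: ⌊623/2⌋ × 441 = 311 × 441 mm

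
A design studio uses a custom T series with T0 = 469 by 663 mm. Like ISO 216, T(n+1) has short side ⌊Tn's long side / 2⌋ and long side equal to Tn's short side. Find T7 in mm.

T1 = 331 × 469 mm (from T0 by 1 halving).
T2: ⌊469/2⌋ × 331 = 234 × 331 mm
T3: ⌊331/2⌋ × 234 = 165 × 234 mm
T4: ⌊234/2⌋ × 165 = 117 × 165 mm
T5: ⌊165/2⌋ × 117 = 82 × 117 mm
T6: ⌊117/2⌋ × 82 = 58 × 82 mm
T7: ⌊82/2⌋ × 58 = 41 × 58 mm

41 × 58 mm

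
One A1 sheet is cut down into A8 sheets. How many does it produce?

128

Each ISO step halves the sheet: 1 × A1 → 2 × A2 → 4 × A3 → 8 × A4 → …
From A1 to A8 is 7 halving steps: 2^7 = 128.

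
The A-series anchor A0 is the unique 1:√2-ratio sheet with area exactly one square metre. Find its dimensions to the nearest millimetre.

Let the short side be w mm. Then the long side is w√2 and w · w√2 = 10⁶ mm².
w² = 10⁶/√2, so w = 1000 / 2^(1/4) ≈ 840.9 mm; long side = 1000 · 2^(1/4) ≈ 1189.2 mm.

841 × 1189 mm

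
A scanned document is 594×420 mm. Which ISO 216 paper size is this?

Aspect ratio 594/420 ≈ 1.414 — close to the ISO √2 ≈ 1.414.
In the A-series (A0 area = 1 m²): A2 = 420 × 594 mm.

A2 (420 × 594 mm)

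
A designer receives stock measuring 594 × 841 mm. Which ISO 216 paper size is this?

A1 (594 × 841 mm)

Aspect ratio 841/594 ≈ 1.416 — close to the ISO √2 ≈ 1.414.
In the A-series (A0 area = 1 m²): A1 = 594 × 841 mm.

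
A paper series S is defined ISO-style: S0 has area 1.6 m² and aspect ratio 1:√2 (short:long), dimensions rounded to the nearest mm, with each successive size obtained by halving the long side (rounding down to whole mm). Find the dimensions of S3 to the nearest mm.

Let S0's short side be w mm. w · w√2 = 1.6 m² = 1,600,000 mm², so w ≈ 1063.7 mm and w√2 ≈ 1504.2 mm → S0 = 1064 × 1504 mm.
S1: ⌊1504/2⌋ × 1064 = 752 × 1064 mm
S2: ⌊1064/2⌋ × 752 = 532 × 752 mm
S3: ⌊752/2⌋ × 532 = 376 × 532 mm

376 × 532 mm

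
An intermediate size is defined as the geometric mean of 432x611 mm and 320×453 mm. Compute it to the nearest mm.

372 × 526 mm

Short side: √(432 · 320) = √138240 ≈ 371.8 → 372 mm
Long side: √(611 · 453) = √276783 ≈ 526.1 → 526 mm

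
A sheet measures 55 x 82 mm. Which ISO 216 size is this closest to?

C8 (57 × 81 mm)

Aspect ratio 82/55 ≈ 1.491 (ISO target is √2 ≈ 1.414).
In the C-series (envelope sizes, between A and B): C8 = 57 × 81 mm.
Off by 3 mm total — nearest standard size.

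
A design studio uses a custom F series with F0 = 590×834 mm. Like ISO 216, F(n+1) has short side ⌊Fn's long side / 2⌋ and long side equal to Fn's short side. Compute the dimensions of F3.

F1: ⌊834/2⌋ × 590 = 417 × 590 mm
F2: ⌊590/2⌋ × 417 = 295 × 417 mm
F3: ⌊417/2⌋ × 295 = 208 × 295 mm

208 × 295 mm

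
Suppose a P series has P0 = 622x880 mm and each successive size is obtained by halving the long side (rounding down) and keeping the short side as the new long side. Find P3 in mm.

P1: ⌊880/2⌋ × 622 = 440 × 622 mm
P2: ⌊622/2⌋ × 440 = 311 × 440 mm
P3: ⌊440/2⌋ × 311 = 220 × 311 mm

220 × 311 mm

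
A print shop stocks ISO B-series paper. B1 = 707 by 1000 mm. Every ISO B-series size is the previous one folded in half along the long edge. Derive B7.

B2: ⌊1000/2⌋ × 707 = 500 × 707 mm
B3: ⌊707/2⌋ × 500 = 353 × 500 mm
B4: ⌊500/2⌋ × 353 = 250 × 353 mm
B5: ⌊353/2⌋ × 250 = 176 × 250 mm
B6: ⌊250/2⌋ × 176 = 125 × 176 mm
B7: ⌊176/2⌋ × 125 = 88 × 125 mm

88 × 125 mm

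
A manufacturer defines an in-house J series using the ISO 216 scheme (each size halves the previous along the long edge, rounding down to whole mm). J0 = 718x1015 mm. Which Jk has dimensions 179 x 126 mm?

J5

J0: 718 × 1015 mm
J1: 507 × 718 mm
J2: 359 × 507 mm
J3: 253 × 359 mm
J4: 179 × 253 mm
J5: 126 × 179 mm
J6: 89 × 126 mm
→ matches J5.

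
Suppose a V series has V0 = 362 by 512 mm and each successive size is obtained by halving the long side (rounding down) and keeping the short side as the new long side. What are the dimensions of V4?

90 × 128 mm

V1: ⌊512/2⌋ × 362 = 256 × 362 mm
V2: ⌊362/2⌋ × 256 = 181 × 256 mm
V3: ⌊256/2⌋ × 181 = 128 × 181 mm
V4: ⌊181/2⌋ × 128 = 90 × 128 mm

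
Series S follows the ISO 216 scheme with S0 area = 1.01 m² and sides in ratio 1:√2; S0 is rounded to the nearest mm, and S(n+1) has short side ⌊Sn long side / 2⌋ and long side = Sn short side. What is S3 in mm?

Let S0's short side be w mm. w · w√2 = 1.01 m² = 1,010,000 mm², so w ≈ 845.1 mm and w√2 ≈ 1195.1 mm → S0 = 845 × 1195 mm.
S1: ⌊1195/2⌋ × 845 = 597 × 845 mm
S2: ⌊845/2⌋ × 597 = 422 × 597 mm
S3: ⌊597/2⌋ × 422 = 298 × 422 mm

298 × 422 mm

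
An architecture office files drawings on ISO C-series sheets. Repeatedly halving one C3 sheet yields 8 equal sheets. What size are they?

8 = 2^3, so 3 halving steps.
C3 → C4 → … → C6 after 3 steps.

C6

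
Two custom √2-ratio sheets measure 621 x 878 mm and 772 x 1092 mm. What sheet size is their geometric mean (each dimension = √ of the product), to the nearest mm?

692 × 979 mm

Short side: √(621 · 772) = √479412 ≈ 692.4 → 692 mm
Long side: √(878 · 1092) = √958776 ≈ 979.2 → 979 mm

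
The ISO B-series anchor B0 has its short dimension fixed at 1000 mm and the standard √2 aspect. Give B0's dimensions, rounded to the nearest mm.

Short side = 1000 mm; long side = 1000√2 ≈ 1414.2 mm.

1000 × 1414 mm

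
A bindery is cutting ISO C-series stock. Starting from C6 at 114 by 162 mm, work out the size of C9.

C7: ⌊162/2⌋ × 114 = 81 × 114 mm
C8: ⌊114/2⌋ × 81 = 57 × 81 mm
C9: ⌊81/2⌋ × 57 = 40 × 57 mm

40 × 57 mm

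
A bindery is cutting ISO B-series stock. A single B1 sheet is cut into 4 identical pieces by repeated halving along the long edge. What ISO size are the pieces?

B3

4 = 2^2, so 2 halving steps.
B1 → B2 → … → B3 after 2 steps.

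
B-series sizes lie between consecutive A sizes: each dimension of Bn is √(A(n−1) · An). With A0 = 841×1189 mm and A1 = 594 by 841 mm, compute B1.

707 × 1000 mm

Short side: √(841 · 594) = √499554 ≈ 706.8 → 707 mm
Long side: √(1189 · 841) = √999949 ≈ 1000.0 → 1000 mm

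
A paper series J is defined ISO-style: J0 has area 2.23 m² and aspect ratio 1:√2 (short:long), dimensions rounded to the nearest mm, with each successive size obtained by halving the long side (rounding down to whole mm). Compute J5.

Let J0's short side be w mm. w · w√2 = 2.23 m² = 2,230,000 mm², so w ≈ 1255.7 mm and w√2 ≈ 1775.9 mm → J0 = 1256 × 1776 mm.
J1: ⌊1776/2⌋ × 1256 = 888 × 1256 mm
J2: ⌊1256/2⌋ × 888 = 628 × 888 mm
J3: ⌊888/2⌋ × 628 = 444 × 628 mm
J4: ⌊628/2⌋ × 444 = 314 × 444 mm
J5: ⌊444/2⌋ × 314 = 222 × 314 mm

222 × 314 mm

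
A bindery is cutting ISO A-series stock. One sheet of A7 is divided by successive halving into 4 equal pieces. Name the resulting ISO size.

A9

4 = 2^2, so 2 halving steps.
A7 → A8 → … → A9 after 2 steps.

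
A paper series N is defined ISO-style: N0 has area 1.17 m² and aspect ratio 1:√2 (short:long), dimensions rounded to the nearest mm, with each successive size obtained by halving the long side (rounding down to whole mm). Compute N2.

Let N0's short side be w mm. w · w√2 = 1.17 m² = 1,170,000 mm², so w ≈ 909.6 mm and w√2 ≈ 1286.3 mm → N0 = 910 × 1286 mm.
N1: ⌊1286/2⌋ × 910 = 643 × 910 mm
N2: ⌊910/2⌋ × 643 = 455 × 643 mm

455 × 643 mm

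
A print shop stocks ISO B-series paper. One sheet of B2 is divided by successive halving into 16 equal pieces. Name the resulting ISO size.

B6

16 = 2^4, so 4 halving steps.
B2 → B3 → … → B6 after 4 steps.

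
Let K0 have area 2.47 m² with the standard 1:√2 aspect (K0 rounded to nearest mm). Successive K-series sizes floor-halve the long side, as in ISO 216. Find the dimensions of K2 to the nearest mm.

661 × 934 mm

Let K0's short side be w mm. w · w√2 = 2.47 m² = 2,470,000 mm², so w ≈ 1321.6 mm and w√2 ≈ 1869.0 mm → K0 = 1322 × 1869 mm.
K1: ⌊1869/2⌋ × 1322 = 934 × 1322 mm
K2: ⌊1322/2⌋ × 934 = 661 × 934 mm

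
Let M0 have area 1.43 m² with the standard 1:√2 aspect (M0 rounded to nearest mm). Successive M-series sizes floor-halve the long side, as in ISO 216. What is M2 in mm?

Let M0's short side be w mm. w · w√2 = 1.43 m² = 1,430,000 mm², so w ≈ 1005.6 mm and w√2 ≈ 1422.1 mm → M0 = 1006 × 1422 mm.
M1: ⌊1422/2⌋ × 1006 = 711 × 1006 mm
M2: ⌊1006/2⌋ × 711 = 503 × 711 mm

503 × 711 mm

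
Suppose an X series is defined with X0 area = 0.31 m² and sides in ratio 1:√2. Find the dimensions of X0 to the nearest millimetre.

468 × 662 mm

Let the short side be w mm. Then w · w√2 = 0.31 m² = 310,000 mm².
w² = 310,000/√2, so w ≈ 468.2 mm; long side = w√2 ≈ 662.1 mm.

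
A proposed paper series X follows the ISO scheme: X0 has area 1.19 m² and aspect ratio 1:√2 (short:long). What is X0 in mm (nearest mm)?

Let the short side be w mm. Then w · w√2 = 1.19 m² = 1,190,000 mm².
w² = 1,190,000/√2, so w ≈ 917.3 mm; long side = w√2 ≈ 1297.3 mm.

917 × 1297 mm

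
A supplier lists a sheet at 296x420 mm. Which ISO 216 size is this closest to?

A3 (297 × 420 mm)

Aspect ratio 420/296 ≈ 1.419 — close to the ISO √2 ≈ 1.414.
In the A-series (A0 area = 1 m²): A3 = 297 × 420 mm.
Off by 1 mm total — nearest standard size.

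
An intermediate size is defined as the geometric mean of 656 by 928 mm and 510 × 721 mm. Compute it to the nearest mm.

Short side: √(656 · 510) = √334560 ≈ 578.4 → 578 mm
Long side: √(928 · 721) = √669088 ≈ 818.0 → 818 mm

578 × 818 mm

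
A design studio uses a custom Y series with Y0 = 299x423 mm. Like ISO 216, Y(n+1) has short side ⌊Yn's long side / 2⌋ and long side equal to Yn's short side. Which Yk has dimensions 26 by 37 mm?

Y7

Y0: 299 × 423 mm
Y1: 211 × 299 mm
Y2: 149 × 211 mm
Y3: 105 × 149 mm
Y4: 74 × 105 mm
Y5: 52 × 74 mm
Y6: 37 × 52 mm
Y7: 26 × 37 mm
Y8: 18 × 26 mm
→ matches Y7.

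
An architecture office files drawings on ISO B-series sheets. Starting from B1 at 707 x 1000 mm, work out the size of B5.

B2: ⌊1000/2⌋ × 707 = 500 × 707 mm
B3: ⌊707/2⌋ × 500 = 353 × 500 mm
B4: ⌊500/2⌋ × 353 = 250 × 353 mm
B5: ⌊353/2⌋ × 250 = 176 × 250 mm

176 × 250 mm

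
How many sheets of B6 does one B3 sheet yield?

8

Each ISO step halves the sheet: 1 × B3 → 2 × B4 → 4 × B5 → 8 × B6
From B3 to B6 is 3 halving steps: 2^3 = 8.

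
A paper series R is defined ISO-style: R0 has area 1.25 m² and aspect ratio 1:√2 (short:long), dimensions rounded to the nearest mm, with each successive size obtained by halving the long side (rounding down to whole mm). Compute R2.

Let R0's short side be w mm. w · w√2 = 1.25 m² = 1,250,000 mm², so w ≈ 940.2 mm and w√2 ≈ 1329.6 mm → R0 = 940 × 1330 mm.
R1: ⌊1330/2⌋ × 940 = 665 × 940 mm
R2: ⌊940/2⌋ × 665 = 470 × 665 mm

470 × 665 mm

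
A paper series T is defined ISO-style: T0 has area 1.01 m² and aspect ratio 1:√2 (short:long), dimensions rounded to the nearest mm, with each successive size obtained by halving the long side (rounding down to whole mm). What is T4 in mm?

Let T0's short side be w mm. w · w√2 = 1.01 m² = 1,010,000 mm², so w ≈ 845.1 mm and w√2 ≈ 1195.1 mm → T0 = 845 × 1195 mm.
T1: ⌊1195/2⌋ × 845 = 597 × 845 mm
T2: ⌊845/2⌋ × 597 = 422 × 597 mm
T3: ⌊597/2⌋ × 422 = 298 × 422 mm
T4: ⌊422/2⌋ × 298 = 211 × 298 mm

211 × 298 mm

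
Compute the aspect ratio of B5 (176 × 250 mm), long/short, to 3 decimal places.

250 / 176 = 1.420
ISO 216 targets √2 ≈ 1.414; the +0.006 deviation is from mm rounding.

1.420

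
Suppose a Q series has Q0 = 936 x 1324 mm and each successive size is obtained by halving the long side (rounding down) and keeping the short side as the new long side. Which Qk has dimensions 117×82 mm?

Q7

Q0: 936 × 1324 mm
Q1: 662 × 936 mm
Q2: 468 × 662 mm
Q3: 331 × 468 mm
Q4: 234 × 331 mm
Q5: 165 × 234 mm
Q6: 117 × 165 mm
Q7: 82 × 117 mm
Q8: 58 × 82 mm
→ matches Q7.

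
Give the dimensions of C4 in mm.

C0 = 917 × 1297 mm (C0 is the geometric mean of A0 and B0, aspect 1:√2).
C1: ⌊1297/2⌋ × 917 = 648 × 917 mm
C2: ⌊917/2⌋ × 648 = 458 × 648 mm
C3: ⌊648/2⌋ × 458 = 324 × 458 mm
C4: ⌊458/2⌋ × 324 = 229 × 324 mm

229 × 324 mm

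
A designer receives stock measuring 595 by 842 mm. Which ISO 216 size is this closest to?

Aspect ratio 842/595 ≈ 1.415 — close to the ISO √2 ≈ 1.414.
In the A-series (A0 area = 1 m²): A1 = 594 × 841 mm.
Off by 2 mm total — nearest standard size.

A1 (594 × 841 mm)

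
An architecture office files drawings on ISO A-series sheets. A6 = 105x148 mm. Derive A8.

52 × 74 mm

A7: ⌊148/2⌋ × 105 = 74 × 105 mm
A8: ⌊105/2⌋ × 74 = 52 × 74 mm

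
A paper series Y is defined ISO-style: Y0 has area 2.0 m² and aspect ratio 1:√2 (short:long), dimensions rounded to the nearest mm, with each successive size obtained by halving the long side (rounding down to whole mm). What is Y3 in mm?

420 × 594 mm

Let Y0's short side be w mm. w · w√2 = 2.0 m² = 2,000,000 mm², so w ≈ 1189.2 mm and w√2 ≈ 1681.8 mm → Y0 = 1189 × 1682 mm.
Y1: ⌊1682/2⌋ × 1189 = 841 × 1189 mm
Y2: ⌊1189/2⌋ × 841 = 594 × 841 mm
Y3: ⌊841/2⌋ × 594 = 420 × 594 mm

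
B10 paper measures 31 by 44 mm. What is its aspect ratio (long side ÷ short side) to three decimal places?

44 / 31 = 1.419
ISO 216 targets √2 ≈ 1.414; the +0.005 deviation is from mm rounding.

1.419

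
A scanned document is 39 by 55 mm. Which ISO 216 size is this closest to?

C9 (40 × 57 mm)

Aspect ratio 55/39 ≈ 1.410 — close to the ISO √2 ≈ 1.414.
In the C-series (envelope sizes, between A and B): C9 = 40 × 57 mm.
Off by 3 mm total — nearest standard size.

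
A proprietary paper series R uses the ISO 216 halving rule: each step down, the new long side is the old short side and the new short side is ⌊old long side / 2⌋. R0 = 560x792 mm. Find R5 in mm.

R1: ⌊792/2⌋ × 560 = 396 × 560 mm
R2: ⌊560/2⌋ × 396 = 280 × 396 mm
R3: ⌊396/2⌋ × 280 = 198 × 280 mm
R4: ⌊280/2⌋ × 198 = 140 × 198 mm
R5: ⌊198/2⌋ × 140 = 99 × 140 mm

99 × 140 mm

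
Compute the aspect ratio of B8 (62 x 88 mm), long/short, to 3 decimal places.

88 / 62 = 1.419
ISO 216 targets √2 ≈ 1.414; the +0.005 deviation is from mm rounding.

1.419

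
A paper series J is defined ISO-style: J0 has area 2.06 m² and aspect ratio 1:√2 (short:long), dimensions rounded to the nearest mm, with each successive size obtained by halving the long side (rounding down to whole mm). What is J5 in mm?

Let J0's short side be w mm. w · w√2 = 2.06 m² = 2,060,000 mm², so w ≈ 1206.9 mm and w√2 ≈ 1706.8 mm → J0 = 1207 × 1707 mm.
J1: ⌊1707/2⌋ × 1207 = 853 × 1207 mm
J2: ⌊1207/2⌋ × 853 = 603 × 853 mm
J3: ⌊853/2⌋ × 603 = 426 × 603 mm
J4: ⌊603/2⌋ × 426 = 301 × 426 mm
J5: ⌊426/2⌋ × 301 = 213 × 301 mm

213 × 301 mm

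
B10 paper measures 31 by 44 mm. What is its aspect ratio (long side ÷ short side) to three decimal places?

44 / 31 = 1.419
ISO 216 targets √2 ≈ 1.414; the +0.005 deviation is from mm rounding.

1.419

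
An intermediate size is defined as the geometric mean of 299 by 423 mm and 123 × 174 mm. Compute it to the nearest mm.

192 × 271 mm

Short side: √(299 · 123) = √36777 ≈ 191.8 → 192 mm
Long side: √(423 · 174) = √73602 ≈ 271.3 → 271 mm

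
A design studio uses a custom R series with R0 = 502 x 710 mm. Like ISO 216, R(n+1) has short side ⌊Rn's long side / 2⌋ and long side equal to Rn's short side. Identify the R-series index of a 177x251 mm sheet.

R0: 502 × 710 mm
R1: 355 × 502 mm
R2: 251 × 355 mm
R3: 177 × 251 mm
R4: 125 × 177 mm
→ matches R3.

R3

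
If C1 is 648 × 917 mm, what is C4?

C2: ⌊917/2⌋ × 648 = 458 × 648 mm
C3: ⌊648/2⌋ × 458 = 324 × 458 mm
C4: ⌊458/2⌋ × 324 = 229 × 324 mm

229 × 324 mm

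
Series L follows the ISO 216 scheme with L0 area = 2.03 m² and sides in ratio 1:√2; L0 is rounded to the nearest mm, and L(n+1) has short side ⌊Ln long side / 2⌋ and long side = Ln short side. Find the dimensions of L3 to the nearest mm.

Let L0's short side be w mm. w · w√2 = 2.03 m² = 2,030,000 mm², so w ≈ 1198.1 mm and w√2 ≈ 1694.4 mm → L0 = 1198 × 1694 mm.
L1: ⌊1694/2⌋ × 1198 = 847 × 1198 mm
L2: ⌊1198/2⌋ × 847 = 599 × 847 mm
L3: ⌊847/2⌋ × 599 = 423 × 599 mm

423 × 599 mm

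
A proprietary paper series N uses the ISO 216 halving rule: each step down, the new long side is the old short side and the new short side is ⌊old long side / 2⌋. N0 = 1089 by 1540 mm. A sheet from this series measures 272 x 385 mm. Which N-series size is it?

N4

N0: 1089 × 1540 mm
N1: 770 × 1089 mm
N2: 544 × 770 mm
N3: 385 × 544 mm
N4: 272 × 385 mm
N5: 192 × 272 mm
→ matches N4.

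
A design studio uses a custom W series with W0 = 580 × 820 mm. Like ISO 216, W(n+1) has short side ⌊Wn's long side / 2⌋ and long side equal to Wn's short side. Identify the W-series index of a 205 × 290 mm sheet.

W3

W0: 580 × 820 mm
W1: 410 × 580 mm
W2: 290 × 410 mm
W3: 205 × 290 mm
W4: 145 × 205 mm
→ matches W3.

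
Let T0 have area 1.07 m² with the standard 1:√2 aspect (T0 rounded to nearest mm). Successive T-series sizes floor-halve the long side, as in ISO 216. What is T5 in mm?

153 × 217 mm

Let T0's short side be w mm. w · w√2 = 1.07 m² = 1,070,000 mm², so w ≈ 869.8 mm and w√2 ≈ 1230.1 mm → T0 = 870 × 1230 mm.
T1: ⌊1230/2⌋ × 870 = 615 × 870 mm
T2: ⌊870/2⌋ × 615 = 435 × 615 mm
T3: ⌊615/2⌋ × 435 = 307 × 435 mm
T4: ⌊435/2⌋ × 307 = 217 × 307 mm
T5: ⌊307/2⌋ × 217 = 153 × 217 mm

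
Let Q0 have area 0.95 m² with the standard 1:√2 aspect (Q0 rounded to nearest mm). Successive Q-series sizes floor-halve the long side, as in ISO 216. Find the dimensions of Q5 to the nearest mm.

144 × 205 mm

Let Q0's short side be w mm. w · w√2 = 0.95 m² = 950,000 mm², so w ≈ 819.6 mm and w√2 ≈ 1159.1 mm → Q0 = 820 × 1159 mm.
Q1: ⌊1159/2⌋ × 820 = 579 × 820 mm
Q2: ⌊820/2⌋ × 579 = 410 × 579 mm
Q3: ⌊579/2⌋ × 410 = 289 × 410 mm
Q4: ⌊410/2⌋ × 289 = 205 × 289 mm
Q5: ⌊289/2⌋ × 205 = 144 × 205 mm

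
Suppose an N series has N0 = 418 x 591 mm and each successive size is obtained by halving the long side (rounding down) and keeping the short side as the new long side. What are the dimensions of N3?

N1: ⌊591/2⌋ × 418 = 295 × 418 mm
N2: ⌊418/2⌋ × 295 = 209 × 295 mm
N3: ⌊295/2⌋ × 209 = 147 × 209 mm

147 × 209 mm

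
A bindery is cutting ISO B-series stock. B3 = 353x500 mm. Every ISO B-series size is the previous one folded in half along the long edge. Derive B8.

B4: ⌊500/2⌋ × 353 = 250 × 353 mm
B5: ⌊353/2⌋ × 250 = 176 × 250 mm
B6: ⌊250/2⌋ × 176 = 125 × 176 mm
B7: ⌊176/2⌋ × 125 = 88 × 125 mm
B8: ⌊125/2⌋ × 88 = 62 × 88 mm

62 × 88 mm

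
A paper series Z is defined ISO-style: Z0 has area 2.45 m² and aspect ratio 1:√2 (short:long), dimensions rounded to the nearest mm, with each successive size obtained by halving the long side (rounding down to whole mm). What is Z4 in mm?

329 × 465 mm

Let Z0's short side be w mm. w · w√2 = 2.45 m² = 2,450,000 mm², so w ≈ 1316.2 mm and w√2 ≈ 1861.4 mm → Z0 = 1316 × 1861 mm.
Z1: ⌊1861/2⌋ × 1316 = 930 × 1316 mm
Z2: ⌊1316/2⌋ × 930 = 658 × 930 mm
Z3: ⌊930/2⌋ × 658 = 465 × 658 mm
Z4: ⌊658/2⌋ × 465 = 329 × 465 mm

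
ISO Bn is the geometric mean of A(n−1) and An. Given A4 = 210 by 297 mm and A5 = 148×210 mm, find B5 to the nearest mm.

176 × 250 mm

Short side: √(210 · 148) = √31080 ≈ 176.3 → 176 mm
Long side: √(297 · 210) = √62370 ≈ 249.7 → 250 mm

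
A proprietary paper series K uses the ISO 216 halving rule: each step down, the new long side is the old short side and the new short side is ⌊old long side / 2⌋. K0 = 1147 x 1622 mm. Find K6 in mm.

K1 = 811 × 1147 mm (from K0 by 1 halving).
K2: ⌊1147/2⌋ × 811 = 573 × 811 mm
K3: ⌊811/2⌋ × 573 = 405 × 573 mm
K4: ⌊573/2⌋ × 405 = 286 × 405 mm
K5: ⌊405/2⌋ × 286 = 202 × 286 mm
K6: ⌊286/2⌋ × 202 = 143 × 202 mm

143 × 202 mm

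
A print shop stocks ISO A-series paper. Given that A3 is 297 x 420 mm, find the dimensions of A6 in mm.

A4: ⌊420/2⌋ × 297 = 210 × 297 mm
A5: ⌊297/2⌋ × 210 = 148 × 210 mm
A6: ⌊210/2⌋ × 148 = 105 × 148 mm

105 × 148 mm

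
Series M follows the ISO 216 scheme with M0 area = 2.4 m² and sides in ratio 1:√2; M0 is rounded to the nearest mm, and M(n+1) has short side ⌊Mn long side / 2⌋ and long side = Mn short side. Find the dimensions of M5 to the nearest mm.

Let M0's short side be w mm. w · w√2 = 2.4 m² = 2,400,000 mm², so w ≈ 1302.7 mm and w√2 ≈ 1842.3 mm → M0 = 1303 × 1842 mm.
M1: ⌊1842/2⌋ × 1303 = 921 × 1303 mm
M2: ⌊1303/2⌋ × 921 = 651 × 921 mm
M3: ⌊921/2⌋ × 651 = 460 × 651 mm
M4: ⌊651/2⌋ × 460 = 325 × 460 mm
M5: ⌊460/2⌋ × 325 = 230 × 325 mm

230 × 325 mm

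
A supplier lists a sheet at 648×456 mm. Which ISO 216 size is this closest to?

C2 (458 × 648 mm)

Aspect ratio 648/456 ≈ 1.421 — close to the ISO √2 ≈ 1.414.
In the C-series (envelope sizes, between A and B): C2 = 458 × 648 mm.
Off by 2 mm total — nearest standard size.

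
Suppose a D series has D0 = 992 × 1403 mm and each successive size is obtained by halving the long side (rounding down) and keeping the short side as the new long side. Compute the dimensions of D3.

D1: ⌊1403/2⌋ × 992 = 701 × 992 mm
D2: ⌊992/2⌋ × 701 = 496 × 701 mm
D3: ⌊701/2⌋ × 496 = 350 × 496 mm

350 × 496 mm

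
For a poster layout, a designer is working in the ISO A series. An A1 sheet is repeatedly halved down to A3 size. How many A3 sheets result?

4

Each ISO step halves the sheet: 1 × A1 → 2 × A2 → 4 × A3
From A1 to A3 is 2 halving steps: 2^2 = 4.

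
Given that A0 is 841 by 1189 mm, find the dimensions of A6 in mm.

A1: ⌊1189/2⌋ × 841 = 594 × 841 mm
A2: ⌊841/2⌋ × 594 = 420 × 594 mm
A3: ⌊594/2⌋ × 420 = 297 × 420 mm
A4: ⌊420/2⌋ × 297 = 210 × 297 mm
A5: ⌊297/2⌋ × 210 = 148 × 210 mm
A6: ⌊210/2⌋ × 148 = 105 × 148 mm

105 × 148 mm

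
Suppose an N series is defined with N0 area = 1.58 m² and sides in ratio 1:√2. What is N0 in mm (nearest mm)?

Let the short side be w mm. Then w · w√2 = 1.58 m² = 1,580,000 mm².
w² = 1,580,000/√2, so w ≈ 1057.0 mm; long side = w√2 ≈ 1494.8 mm.

1057 × 1495 mm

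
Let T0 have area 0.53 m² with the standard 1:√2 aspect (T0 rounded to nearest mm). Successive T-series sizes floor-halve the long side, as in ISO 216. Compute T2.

Let T0's short side be w mm. w · w√2 = 0.53 m² = 530,000 mm², so w ≈ 612.2 mm and w√2 ≈ 865.8 mm → T0 = 612 × 866 mm.
T1: ⌊866/2⌋ × 612 = 433 × 612 mm
T2: ⌊612/2⌋ × 433 = 306 × 433 mm

306 × 433 mm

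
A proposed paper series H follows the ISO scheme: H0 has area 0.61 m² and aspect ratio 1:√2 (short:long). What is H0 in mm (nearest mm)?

657 × 929 mm

Let the short side be w mm. Then w · w√2 = 0.61 m² = 610,000 mm².
w² = 610,000/√2, so w ≈ 656.8 mm; long side = w√2 ≈ 928.8 mm.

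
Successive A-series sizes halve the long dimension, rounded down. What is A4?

210 × 297 mm

A0 = 841 × 1189 mm (A0 has area 1 m², aspect 1:√2).
A1: ⌊1189/2⌋ × 841 = 594 × 841 mm
A2: ⌊841/2⌋ × 594 = 420 × 594 mm
A3: ⌊594/2⌋ × 420 = 297 × 420 mm
A4: ⌊420/2⌋ × 297 = 210 × 297 mm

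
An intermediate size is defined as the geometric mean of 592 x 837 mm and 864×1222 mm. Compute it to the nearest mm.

Short side: √(592 · 864) = √511488 ≈ 715.2 → 715 mm
Long side: √(837 · 1222) = √1022814 ≈ 1011.3 → 1011 mm

715 × 1011 mm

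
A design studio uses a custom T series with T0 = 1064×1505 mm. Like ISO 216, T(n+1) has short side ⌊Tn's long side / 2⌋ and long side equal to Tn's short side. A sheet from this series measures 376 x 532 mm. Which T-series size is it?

T3

T0: 1064 × 1505 mm
T1: 752 × 1064 mm
T2: 532 × 752 mm
T3: 376 × 532 mm
T4: 266 × 376 mm
→ matches T3.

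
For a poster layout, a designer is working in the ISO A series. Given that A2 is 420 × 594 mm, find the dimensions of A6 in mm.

A3: ⌊594/2⌋ × 420 = 297 × 420 mm
A4: ⌊420/2⌋ × 297 = 210 × 297 mm
A5: ⌊297/2⌋ × 210 = 148 × 210 mm
A6: ⌊210/2⌋ × 148 = 105 × 148 mm

105 × 148 mm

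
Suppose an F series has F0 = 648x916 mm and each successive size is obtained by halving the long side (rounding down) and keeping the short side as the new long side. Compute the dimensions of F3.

229 × 324 mm

F1: ⌊916/2⌋ × 648 = 458 × 648 mm
F2: ⌊648/2⌋ × 458 = 324 × 458 mm
F3: ⌊458/2⌋ × 324 = 229 × 324 mm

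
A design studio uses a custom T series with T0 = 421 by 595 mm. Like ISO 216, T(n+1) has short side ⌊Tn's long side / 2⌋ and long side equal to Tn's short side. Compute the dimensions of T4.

T1: ⌊595/2⌋ × 421 = 297 × 421 mm
T2: ⌊421/2⌋ × 297 = 210 × 297 mm
T3: ⌊297/2⌋ × 210 = 148 × 210 mm
T4: ⌊210/2⌋ × 148 = 105 × 148 mm

105 × 148 mm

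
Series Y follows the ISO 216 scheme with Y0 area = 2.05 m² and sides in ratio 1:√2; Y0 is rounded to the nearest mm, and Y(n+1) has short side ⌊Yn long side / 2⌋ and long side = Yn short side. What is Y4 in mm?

301 × 425 mm

Let Y0's short side be w mm. w · w√2 = 2.05 m² = 2,050,000 mm², so w ≈ 1204.0 mm and w√2 ≈ 1702.7 mm → Y0 = 1204 × 1703 mm.
Y1: ⌊1703/2⌋ × 1204 = 851 × 1204 mm
Y2: ⌊1204/2⌋ × 851 = 602 × 851 mm
Y3: ⌊851/2⌋ × 602 = 425 × 602 mm
Y4: ⌊602/2⌋ × 425 = 301 × 425 mm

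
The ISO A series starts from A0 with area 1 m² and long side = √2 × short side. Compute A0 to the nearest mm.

841 × 1189 mm

Let the short side be w mm. Then the long side is w√2 and w · w√2 = 10⁶ mm².
w² = 10⁶/√2, so w = 1000 / 2^(1/4) ≈ 840.9 mm; long side = 1000 · 2^(1/4) ≈ 1189.2 mm.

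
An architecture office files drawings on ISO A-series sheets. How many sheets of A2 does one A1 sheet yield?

Each ISO step halves the sheet: 1 × A1 → 2 × A2
From A1 to A2 is 1 halving step: 2^1 = 2.

2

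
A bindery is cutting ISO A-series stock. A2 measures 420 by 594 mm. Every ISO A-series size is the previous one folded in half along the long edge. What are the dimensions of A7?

A3: ⌊594/2⌋ × 420 = 297 × 420 mm
A4: ⌊420/2⌋ × 297 = 210 × 297 mm
A5: ⌊297/2⌋ × 210 = 148 × 210 mm
A6: ⌊210/2⌋ × 148 = 105 × 148 mm
A7: ⌊148/2⌋ × 105 = 74 × 105 mm

74 × 105 mm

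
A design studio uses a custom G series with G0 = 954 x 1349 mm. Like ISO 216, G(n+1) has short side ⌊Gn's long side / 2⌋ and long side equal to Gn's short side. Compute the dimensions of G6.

119 × 168 mm

G1: ⌊1349/2⌋ × 954 = 674 × 954 mm
G2: ⌊954/2⌋ × 674 = 477 × 674 mm
G3: ⌊674/2⌋ × 477 = 337 × 477 mm
G4: ⌊477/2⌋ × 337 = 238 × 337 mm
G5: ⌊337/2⌋ × 238 = 168 × 238 mm
G6: ⌊238/2⌋ × 168 = 119 × 168 mm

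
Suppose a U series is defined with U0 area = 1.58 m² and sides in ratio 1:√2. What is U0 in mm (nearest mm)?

Let the short side be w mm. Then w · w√2 = 1.58 m² = 1,580,000 mm².
w² = 1,580,000/√2, so w ≈ 1057.0 mm; long side = w√2 ≈ 1494.8 mm.

1057 × 1495 mm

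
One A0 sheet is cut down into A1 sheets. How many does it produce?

Each ISO step halves the sheet: 1 × A0 → 2 × A1
From A0 to A1 is 1 halving step: 2^1 = 2.

2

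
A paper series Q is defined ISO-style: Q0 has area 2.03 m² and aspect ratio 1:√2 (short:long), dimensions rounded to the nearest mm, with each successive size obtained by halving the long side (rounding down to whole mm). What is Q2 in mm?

599 × 847 mm

Let Q0's short side be w mm. w · w√2 = 2.03 m² = 2,030,000 mm², so w ≈ 1198.1 mm and w√2 ≈ 1694.4 mm → Q0 = 1198 × 1694 mm.
Q1: ⌊1694/2⌋ × 1198 = 847 × 1198 mm
Q2: ⌊1198/2⌋ × 847 = 599 × 847 mm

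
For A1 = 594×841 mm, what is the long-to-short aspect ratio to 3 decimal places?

841 / 594 = 1.416
ISO 216 targets √2 ≈ 1.414; the +0.002 deviation is from mm rounding.

1.416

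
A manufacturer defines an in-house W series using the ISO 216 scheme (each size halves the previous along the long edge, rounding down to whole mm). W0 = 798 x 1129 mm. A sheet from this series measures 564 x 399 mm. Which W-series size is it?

W0: 798 × 1129 mm
W1: 564 × 798 mm
W2: 399 × 564 mm
W3: 282 × 399 mm
→ matches W2.

W2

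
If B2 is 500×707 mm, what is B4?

B3: ⌊707/2⌋ × 500 = 353 × 500 mm
B4: ⌊500/2⌋ × 353 = 250 × 353 mm

250 × 353 mm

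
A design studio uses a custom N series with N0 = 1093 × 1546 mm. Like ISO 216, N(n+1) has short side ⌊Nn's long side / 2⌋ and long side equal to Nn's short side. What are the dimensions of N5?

193 × 273 mm

N1: ⌊1546/2⌋ × 1093 = 773 × 1093 mm
N2: ⌊1093/2⌋ × 773 = 546 × 773 mm
N3: ⌊773/2⌋ × 546 = 386 × 546 mm
N4: ⌊546/2⌋ × 386 = 273 × 386 mm
N5: ⌊386/2⌋ × 273 = 193 × 273 mm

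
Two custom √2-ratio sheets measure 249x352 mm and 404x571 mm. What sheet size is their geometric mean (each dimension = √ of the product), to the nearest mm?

Short side: √(249 · 404) = √100596 ≈ 317.2 → 317 mm
Long side: √(352 · 571) = √200992 ≈ 448.3 → 448 mm

317 × 448 mm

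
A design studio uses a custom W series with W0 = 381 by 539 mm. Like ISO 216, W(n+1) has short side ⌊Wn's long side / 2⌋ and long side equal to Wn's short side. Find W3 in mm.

W1: ⌊539/2⌋ × 381 = 269 × 381 mm
W2: ⌊381/2⌋ × 269 = 190 × 269 mm
W3: ⌊269/2⌋ × 190 = 134 × 190 mm

134 × 190 mm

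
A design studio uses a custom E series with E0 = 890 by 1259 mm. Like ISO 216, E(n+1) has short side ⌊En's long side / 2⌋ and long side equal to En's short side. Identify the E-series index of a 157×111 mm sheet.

E0: 890 × 1259 mm
E1: 629 × 890 mm
E2: 445 × 629 mm
E3: 314 × 445 mm
E4: 222 × 314 mm
E5: 157 × 222 mm
E6: 111 × 157 mm
E7: 78 × 111 mm
→ matches E6.

E6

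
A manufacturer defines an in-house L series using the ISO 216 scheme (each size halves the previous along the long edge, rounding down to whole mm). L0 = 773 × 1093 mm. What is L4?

L1: ⌊1093/2⌋ × 773 = 546 × 773 mm
L2: ⌊773/2⌋ × 546 = 386 × 546 mm
L3: ⌊546/2⌋ × 386 = 273 × 386 mm
L4: ⌊386/2⌋ × 273 = 193 × 273 mm

193 × 273 mm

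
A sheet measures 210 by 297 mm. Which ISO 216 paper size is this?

Aspect ratio 297/210 ≈ 1.414 — close to the ISO √2 ≈ 1.414.
In the A-series (A0 area = 1 m²): A4 = 210 × 297 mm.

A4 (210 × 297 mm)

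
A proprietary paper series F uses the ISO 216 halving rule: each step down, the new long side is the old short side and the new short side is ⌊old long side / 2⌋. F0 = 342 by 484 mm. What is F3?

F1: ⌊484/2⌋ × 342 = 242 × 342 mm
F2: ⌊342/2⌋ × 242 = 171 × 242 mm
F3: ⌊242/2⌋ × 171 = 121 × 171 mm

121 × 171 mm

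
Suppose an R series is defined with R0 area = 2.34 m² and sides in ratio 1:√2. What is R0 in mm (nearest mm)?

1286 × 1819 mm

Let the short side be w mm. Then w · w√2 = 2.34 m² = 2,340,000 mm².
w² = 2,340,000/√2, so w ≈ 1286.3 mm; long side = w√2 ≈ 1819.1 mm.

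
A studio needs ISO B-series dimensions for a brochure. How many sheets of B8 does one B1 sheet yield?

128

Each ISO step halves the sheet: 1 × B1 → 2 × B2 → 4 × B3 → 8 × B4 → …
From B1 to B8 is 7 halving steps: 2^7 = 128.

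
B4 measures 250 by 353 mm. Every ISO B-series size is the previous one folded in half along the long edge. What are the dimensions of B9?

B5: ⌊353/2⌋ × 250 = 176 × 250 mm
B6: ⌊250/2⌋ × 176 = 125 × 176 mm
B7: ⌊176/2⌋ × 125 = 88 × 125 mm
B8: ⌊125/2⌋ × 88 = 62 × 88 mm
B9: ⌊88/2⌋ × 62 = 44 × 62 mm

44 × 62 mm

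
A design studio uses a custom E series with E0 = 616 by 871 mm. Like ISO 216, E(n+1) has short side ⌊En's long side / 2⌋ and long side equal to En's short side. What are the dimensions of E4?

E1: ⌊871/2⌋ × 616 = 435 × 616 mm
E2: ⌊616/2⌋ × 435 = 308 × 435 mm
E3: ⌊435/2⌋ × 308 = 217 × 308 mm
E4: ⌊308/2⌋ × 217 = 154 × 217 mm

154 × 217 mm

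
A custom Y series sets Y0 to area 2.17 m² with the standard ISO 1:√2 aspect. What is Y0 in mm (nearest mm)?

Let the short side be w mm. Then w · w√2 = 2.17 m² = 2,170,000 mm².
w² = 2,170,000/√2, so w ≈ 1238.7 mm; long side = w√2 ≈ 1751.8 mm.

1239 × 1752 mm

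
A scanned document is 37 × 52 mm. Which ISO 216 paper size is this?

Aspect ratio 52/37 ≈ 1.405 — close to the ISO √2 ≈ 1.414.
In the A-series (A0 area = 1 m²): A9 = 37 × 52 mm.

A9 (37 × 52 mm)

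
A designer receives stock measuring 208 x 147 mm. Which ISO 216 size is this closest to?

Aspect ratio 208/147 ≈ 1.415 — close to the ISO √2 ≈ 1.414.
In the A-series (A0 area = 1 m²): A5 = 148 × 210 mm.
Off by 3 mm total — nearest standard size.

A5 (148 × 210 mm)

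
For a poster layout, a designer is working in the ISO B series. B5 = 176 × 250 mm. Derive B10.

B6: ⌊250/2⌋ × 176 = 125 × 176 mm
B7: ⌊176/2⌋ × 125 = 88 × 125 mm
B8: ⌊125/2⌋ × 88 = 62 × 88 mm
B9: ⌊88/2⌋ × 62 = 44 × 62 mm
B10: ⌊62/2⌋ × 44 = 31 × 44 mm

31 × 44 mm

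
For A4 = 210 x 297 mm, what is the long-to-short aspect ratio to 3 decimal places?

297 / 210 = 1.414
Matches √2 ≈ 1.414 — the ISO 216 defining ratio.

1.414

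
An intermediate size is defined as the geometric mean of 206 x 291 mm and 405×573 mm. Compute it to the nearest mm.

289 × 408 mm

Short side: √(206 · 405) = √83430 ≈ 288.8 → 289 mm
Long side: √(291 · 573) = √166743 ≈ 408.3 → 408 mm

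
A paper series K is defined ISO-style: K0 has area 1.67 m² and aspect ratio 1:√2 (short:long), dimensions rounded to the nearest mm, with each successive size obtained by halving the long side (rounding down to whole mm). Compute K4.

271 × 384 mm

Let K0's short side be w mm. w · w√2 = 1.67 m² = 1,670,000 mm², so w ≈ 1086.7 mm and w√2 ≈ 1536.8 mm → K0 = 1087 × 1537 mm.
K1: ⌊1537/2⌋ × 1087 = 768 × 1087 mm
K2: ⌊1087/2⌋ × 768 = 543 × 768 mm
K3: ⌊768/2⌋ × 543 = 384 × 543 mm
K4: ⌊543/2⌋ × 384 = 271 × 384 mm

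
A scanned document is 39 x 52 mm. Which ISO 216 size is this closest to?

A9 (37 × 52 mm)

Aspect ratio 52/39 ≈ 1.333 (ISO target is √2 ≈ 1.414).
In the A-series (A0 area = 1 m²): A9 = 37 × 52 mm.
Off by 2 mm total — nearest standard size.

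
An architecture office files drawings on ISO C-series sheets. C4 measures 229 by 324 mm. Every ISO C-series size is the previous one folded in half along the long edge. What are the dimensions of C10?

C5: ⌊324/2⌋ × 229 = 162 × 229 mm
C6: ⌊229/2⌋ × 162 = 114 × 162 mm
C7: ⌊162/2⌋ × 114 = 81 × 114 mm
C8: ⌊114/2⌋ × 81 = 57 × 81 mm
C9: ⌊81/2⌋ × 57 = 40 × 57 mm
C10: ⌊57/2⌋ × 40 = 28 × 40 mm

28 × 40 mm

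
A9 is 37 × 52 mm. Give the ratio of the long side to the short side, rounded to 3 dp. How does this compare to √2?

1.405

52 / 37 = 1.405
ISO 216 targets √2 ≈ 1.414; the -0.009 deviation is from mm rounding.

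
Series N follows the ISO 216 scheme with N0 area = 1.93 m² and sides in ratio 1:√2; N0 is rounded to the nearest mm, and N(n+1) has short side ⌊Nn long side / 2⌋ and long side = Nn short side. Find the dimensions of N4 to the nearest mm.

292 × 413 mm

Let N0's short side be w mm. w · w√2 = 1.93 m² = 1,930,000 mm², so w ≈ 1168.2 mm and w√2 ≈ 1652.1 mm → N0 = 1168 × 1652 mm.
N1: ⌊1652/2⌋ × 1168 = 826 × 1168 mm
N2: ⌊1168/2⌋ × 826 = 584 × 826 mm
N3: ⌊826/2⌋ × 584 = 413 × 584 mm
N4: ⌊584/2⌋ × 413 = 292 × 413 mm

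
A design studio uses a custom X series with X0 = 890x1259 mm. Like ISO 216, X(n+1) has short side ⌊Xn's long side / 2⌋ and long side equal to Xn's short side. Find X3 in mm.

X1: ⌊1259/2⌋ × 890 = 629 × 890 mm
X2: ⌊890/2⌋ × 629 = 445 × 629 mm
X3: ⌊629/2⌋ × 445 = 314 × 445 mm

314 × 445 mm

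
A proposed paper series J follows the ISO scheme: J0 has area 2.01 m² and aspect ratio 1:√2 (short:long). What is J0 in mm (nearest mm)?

Let the short side be w mm. Then w · w√2 = 2.01 m² = 2,010,000 mm².
w² = 2,010,000/√2, so w ≈ 1192.2 mm; long side = w√2 ≈ 1686.0 mm.

1192 × 1686 mm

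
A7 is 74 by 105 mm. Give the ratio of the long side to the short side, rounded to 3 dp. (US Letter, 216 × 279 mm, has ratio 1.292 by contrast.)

1.419

105 / 74 = 1.419
ISO 216 targets √2 ≈ 1.414; the +0.005 deviation is from mm rounding.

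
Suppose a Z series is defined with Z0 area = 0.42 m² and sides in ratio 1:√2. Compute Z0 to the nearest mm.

Let the short side be w mm. Then w · w√2 = 0.42 m² = 420,000 mm².
w² = 420,000/√2, so w ≈ 545.0 mm; long side = w√2 ≈ 770.7 mm.

545 × 771 mm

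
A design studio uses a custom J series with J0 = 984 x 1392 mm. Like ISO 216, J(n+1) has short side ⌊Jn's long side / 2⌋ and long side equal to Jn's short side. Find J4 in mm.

246 × 348 mm

J1: ⌊1392/2⌋ × 984 = 696 × 984 mm
J2: ⌊984/2⌋ × 696 = 492 × 696 mm
J3: ⌊696/2⌋ × 492 = 348 × 492 mm
J4: ⌊492/2⌋ × 348 = 246 × 348 mm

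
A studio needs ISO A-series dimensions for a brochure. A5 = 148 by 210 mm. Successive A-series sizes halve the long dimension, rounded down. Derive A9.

A6: ⌊210/2⌋ × 148 = 105 × 148 mm
A7: ⌊148/2⌋ × 105 = 74 × 105 mm
A8: ⌊105/2⌋ × 74 = 52 × 74 mm
A9: ⌊74/2⌋ × 52 = 37 × 52 mm

37 × 52 mm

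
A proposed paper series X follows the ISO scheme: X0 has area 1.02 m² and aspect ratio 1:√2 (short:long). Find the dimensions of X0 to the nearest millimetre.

Let the short side be w mm. Then w · w√2 = 1.02 m² = 1,020,000 mm².
w² = 1,020,000/√2, so w ≈ 849.3 mm; long side = w√2 ≈ 1201.0 mm.

849 × 1201 mm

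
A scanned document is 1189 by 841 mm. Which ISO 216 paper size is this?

Aspect ratio 1189/841 ≈ 1.414 — close to the ISO √2 ≈ 1.414.
In the A-series (A0 area = 1 m²): A0 = 841 × 1189 mm.

A0 (841 × 1189 mm)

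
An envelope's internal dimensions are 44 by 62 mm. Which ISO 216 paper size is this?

B9 (44 × 62 mm)

Aspect ratio 62/44 ≈ 1.409 — close to the ISO √2 ≈ 1.414.
In the B-series (B0 = 1000 × 1414 mm): B9 = 44 × 62 mm.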